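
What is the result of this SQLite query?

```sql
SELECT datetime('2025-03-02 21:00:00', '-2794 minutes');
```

2025-02-28 22:26:00

2794 minutes = 46h 34m; -2794 minutes from 2025-03-02 21:00:00 is 2025-02-28 22:26:00 (crosses midnight).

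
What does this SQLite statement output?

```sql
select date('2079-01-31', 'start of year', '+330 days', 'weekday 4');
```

`start of year` rewinds 2079-01-31 to 2079-01-01.
Applying '+330 days' to 2079-01-01: counting 330 days forward gives 2079-11-27.
`weekday 4` advances to the next Thursday; 2079-11-27 is a Monday, so it moves forward to 2079-11-30.

2079-11-30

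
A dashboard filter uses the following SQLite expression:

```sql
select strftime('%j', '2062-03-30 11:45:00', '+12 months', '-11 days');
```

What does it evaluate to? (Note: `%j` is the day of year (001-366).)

First apply '+12 months', '-11 days': 2062-03-30 11:45:00 → 2063-03-19 11:45:00.
Day-of-year for 2063-03-19: days since 2063-01-01 inclusive = 78, zero-padded to 078.

078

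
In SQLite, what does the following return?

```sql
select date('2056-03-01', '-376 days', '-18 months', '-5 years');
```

Applying '-376 days' to 2056-03-01: counting 376 days back gives 2055-02-19.
Adding -18 months to 2055-02-19 gives 2053-08-19.
Adding -5 years to 2053-08-19 gives 2048-08-19.

2048-08-19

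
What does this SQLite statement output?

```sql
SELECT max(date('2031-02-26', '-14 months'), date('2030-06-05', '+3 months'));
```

date('2031-02-26', '-14 months') → 2029-12-26.
date('2030-06-05', '+3 months') → 2030-09-05.
Later of the two is 2030-09-05.

2030-09-05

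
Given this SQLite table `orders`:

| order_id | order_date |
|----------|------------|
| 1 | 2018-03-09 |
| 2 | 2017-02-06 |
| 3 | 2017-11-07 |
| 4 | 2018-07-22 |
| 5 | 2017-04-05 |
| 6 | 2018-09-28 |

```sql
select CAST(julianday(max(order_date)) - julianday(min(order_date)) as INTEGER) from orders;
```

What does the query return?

599

MIN = 2017-02-06, MAX = 2018-09-28.
22 days remain in February 2017 after the 6th (28 − 6).
Full months from March 2017 through August 2018 contribute their day counts.
Then 28 days into September 2018.
Total: 22 + 31 + 30 + 31 + 30 + 31 + 31 + 30 + 31 + 30 + 31 + 31 + 28 + 31 + 30 + 31 + 30 + 31 + 31 + 28 = 599.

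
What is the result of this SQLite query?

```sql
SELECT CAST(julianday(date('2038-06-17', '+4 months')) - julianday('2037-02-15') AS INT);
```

609

Adding +4 months to 2038-06-17 gives 2038-10-17.
13 days remain in February 2037 after the 15th (28 − 15).
Full months from March 2037 through September 2038 contribute their day counts.
Then 17 days into October 2038.
Total: 13 + 31 + 30 + 31 + 30 + 31 + 31 + 30 + 31 + 30 + 31 + 31 + 28 + 31 + 30 + 31 + 30 + 31 + 31 + 30 + 17 = 609.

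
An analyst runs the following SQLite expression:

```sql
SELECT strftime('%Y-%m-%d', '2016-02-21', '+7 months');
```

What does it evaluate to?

First apply '+7 months': 2016-02-21 → 2016-09-21.
`%Y-%m-%d` extracts the ISO date: 2016-09-21.

2016-09-21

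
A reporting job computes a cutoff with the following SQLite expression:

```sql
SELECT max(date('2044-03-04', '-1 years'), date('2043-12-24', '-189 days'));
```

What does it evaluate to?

date('2044-03-04', '-1 years') → 2043-03-04.
date('2043-12-24', '-189 days') → 2043-06-18.
Later of the two is 2043-06-18.

2043-06-18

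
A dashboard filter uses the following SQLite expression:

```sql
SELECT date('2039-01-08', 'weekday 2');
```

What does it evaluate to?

2039-01-11

`weekday 2` advances to the next Tuesday; 2039-01-08 is a Saturday, so it moves forward to 2039-01-11.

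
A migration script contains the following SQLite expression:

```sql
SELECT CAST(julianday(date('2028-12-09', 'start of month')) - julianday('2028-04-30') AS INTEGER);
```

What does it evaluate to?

215

`start of month` rewinds 2028-12-09 to 2028-12-01.
0 days remain in April 2028 after the 30th (30 − 30).
Full months from May 2028 through November 2028 contribute their day counts.
Then 1 day into December 2028.
Total: 0 + 31 + 30 + 31 + 31 + 30 + 31 + 30 + 1 = 215.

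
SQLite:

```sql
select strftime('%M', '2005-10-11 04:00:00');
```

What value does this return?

`%M` extracts the 2-digit minute: 00.

00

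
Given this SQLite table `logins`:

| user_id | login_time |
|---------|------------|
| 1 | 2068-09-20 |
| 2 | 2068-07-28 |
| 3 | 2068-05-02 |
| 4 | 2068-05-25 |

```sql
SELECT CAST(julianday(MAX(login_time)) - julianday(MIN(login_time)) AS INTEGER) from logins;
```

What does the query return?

MIN = 2068-05-02, MAX = 2068-09-20.
29 days remain in May 2068 after the 2nd (31 − 2).
June 2068: 30 days.
July 2068: 31 days.
August 2068: 31 days.
Then 20 days into September 2068.
Total: 29 + 30 + 31 + 31 + 20 = 141.

141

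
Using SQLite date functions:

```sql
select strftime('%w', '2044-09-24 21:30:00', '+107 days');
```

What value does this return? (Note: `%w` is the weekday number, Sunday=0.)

First apply '+107 days': 2044-09-24 21:30:00 → 2045-01-09 21:30:00.
2045-01-09 is a Monday; with Sunday=0 that is 1.

1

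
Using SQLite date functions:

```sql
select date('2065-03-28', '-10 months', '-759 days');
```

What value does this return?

2062-04-30

Adding -10 months to 2065-03-28 gives 2064-05-28.
Applying '-759 days' to 2064-05-28: counting 759 days back gives 2062-04-30.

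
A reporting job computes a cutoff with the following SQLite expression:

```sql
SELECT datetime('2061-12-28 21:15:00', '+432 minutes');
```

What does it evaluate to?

432 minutes = 7h 12m; +432 minutes from 2061-12-28 21:15:00 is 2061-12-29 04:27:00 (crosses midnight).

2061-12-29 04:27:00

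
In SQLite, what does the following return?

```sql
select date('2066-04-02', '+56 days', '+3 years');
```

2069-05-28

Applying '+56 days' to 2066-04-02: counting 56 days forward gives 2066-05-28.
Adding +3 years to 2066-05-28 gives 2069-05-28.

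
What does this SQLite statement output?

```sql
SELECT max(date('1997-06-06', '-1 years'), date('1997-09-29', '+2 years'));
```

1999-09-29

date('1997-06-06', '-1 years') → 1996-06-06.
date('1997-09-29', '+2 years') → 1999-09-29.
Later of the two is 1999-09-29.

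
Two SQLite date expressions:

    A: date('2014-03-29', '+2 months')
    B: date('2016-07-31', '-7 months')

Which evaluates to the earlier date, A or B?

A = 2014-05-29.
B = 2015-12-31.
A is earlier.

A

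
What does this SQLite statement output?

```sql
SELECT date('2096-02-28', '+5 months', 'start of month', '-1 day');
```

Adding +5 months to 2096-02-28 gives 2096-07-28.
`start of month` rewinds 2096-07-28 to 2096-07-01.
Going back 1 day from 2096-07-01 reaches 2096-06-30 (last day of June, 30 days).

2096-06-30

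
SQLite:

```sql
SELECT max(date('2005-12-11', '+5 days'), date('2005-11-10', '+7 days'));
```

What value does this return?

date('2005-12-11', '+5 days') → 2005-12-16.
date('2005-11-10', '+7 days') → 2005-11-17.
Later of the two is 2005-12-16.

2005-12-16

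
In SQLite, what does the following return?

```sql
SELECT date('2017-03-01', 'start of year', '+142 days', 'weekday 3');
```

`start of year` rewinds 2017-03-01 to 2017-01-01.
Applying '+142 days' to 2017-01-01: counting 142 days forward gives 2017-05-23.
`weekday 3` advances to the next Wednesday; 2017-05-23 is a Tuesday, so it moves forward to 2017-05-24.

2017-05-24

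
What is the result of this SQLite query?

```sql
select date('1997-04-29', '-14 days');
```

Going back 14 days within April lands on 1997-04-15.

1997-04-15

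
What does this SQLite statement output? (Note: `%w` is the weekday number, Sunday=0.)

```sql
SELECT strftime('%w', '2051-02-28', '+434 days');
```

First apply '+434 days': 2051-02-28 → 2052-05-07.
2052-05-07 is a Tuesday; with Sunday=0 that is 2.

2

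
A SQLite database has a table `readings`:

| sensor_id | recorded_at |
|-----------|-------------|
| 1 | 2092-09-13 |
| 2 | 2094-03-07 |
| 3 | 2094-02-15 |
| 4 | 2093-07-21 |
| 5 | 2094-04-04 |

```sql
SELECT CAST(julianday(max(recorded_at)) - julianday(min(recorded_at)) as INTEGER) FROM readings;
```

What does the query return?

568

MIN = 2092-09-13, MAX = 2094-04-04.
17 days remain in September 2092 after the 13th (30 − 13).
Full months from October 2092 through March 2094 contribute their day counts.
Then 4 days into April 2094.
Total: 17 + 31 + 30 + 31 + 31 + 28 + 31 + 30 + 31 + 30 + 31 + 31 + 30 + 31 + 30 + 31 + 31 + 28 + 31 + 4 = 568.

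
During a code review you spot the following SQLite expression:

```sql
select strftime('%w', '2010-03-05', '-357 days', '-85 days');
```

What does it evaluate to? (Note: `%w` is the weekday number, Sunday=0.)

4

First apply '-357 days', '-85 days': 2010-03-05 → 2008-12-18.
2008-12-18 is a Thursday; with Sunday=0 that is 4.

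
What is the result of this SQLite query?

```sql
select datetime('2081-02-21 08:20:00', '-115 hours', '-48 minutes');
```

2081-02-16 12:32:00

-115 hours from 2081-02-21 08:20:00 is 2081-02-16 13:20:00 (crosses midnight).
-48 minutes from 2081-02-16 13:20:00 is 2081-02-16 12:32:00.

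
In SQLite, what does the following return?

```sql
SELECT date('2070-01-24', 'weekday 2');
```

2070-01-28

`weekday 2` advances to the next Tuesday; 2070-01-24 is a Friday, so it moves forward to 2070-01-28.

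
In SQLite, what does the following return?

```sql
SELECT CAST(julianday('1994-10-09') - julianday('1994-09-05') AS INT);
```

25 days remain in September 1994 after the 5th (30 − 5).
Then 9 days into October 1994.
Total: 25 + 9 = 34.

34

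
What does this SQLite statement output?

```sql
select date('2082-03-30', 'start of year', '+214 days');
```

`start of year` rewinds 2082-03-30 to 2082-01-01.
Applying '+214 days' to 2082-01-01: counting 214 days forward gives 2082-08-03.

2082-08-03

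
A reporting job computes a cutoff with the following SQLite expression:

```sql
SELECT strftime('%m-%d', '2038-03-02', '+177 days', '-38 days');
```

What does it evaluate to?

First apply '+177 days', '-38 days': 2038-03-02 → 2038-07-19.
`%m-%d` extracts the month-day: 07-19.

07-19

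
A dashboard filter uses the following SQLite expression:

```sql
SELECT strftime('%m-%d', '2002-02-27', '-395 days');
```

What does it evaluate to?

01-28

First apply '-395 days': 2002-02-27 → 2001-01-28.
`%m-%d` extracts the month-day: 01-28.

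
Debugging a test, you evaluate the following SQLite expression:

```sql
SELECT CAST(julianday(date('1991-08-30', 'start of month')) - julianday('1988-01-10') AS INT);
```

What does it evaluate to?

`start of month` rewinds 1991-08-30 to 1991-08-01.
21 days remain in January 1988 after the 10th (31 − 10).
Full months from February 1988 through July 1991 contribute their day counts.
Then 1 day into August 1991.
Total: 21 + 29 + 31 + 30 + 31 + 30 + 31 + 31 + 30 + 31 + 30 + 31 + 31 + 28 + 31 + 30 + 31 + 30 + 31 + 31 + 30 + 31 + 30 + 31 + 31 + 28 + 31 + 30 + 31 + 30 + 31 + 31 + 30 + 31 + 30 + 31 + 31 + 28 + 31 + 30 + 31 + 30 + 31 + 1 = 1299.

1299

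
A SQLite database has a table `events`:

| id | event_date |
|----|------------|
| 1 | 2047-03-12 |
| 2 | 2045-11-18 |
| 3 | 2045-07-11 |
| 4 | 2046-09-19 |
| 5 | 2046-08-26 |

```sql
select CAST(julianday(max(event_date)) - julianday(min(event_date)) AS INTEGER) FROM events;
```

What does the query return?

MIN = 2045-07-11, MAX = 2047-03-12.
20 days remain in July 2045 after the 11th (31 − 11).
Full months from August 2045 through February 2047 contribute their day counts.
Then 12 days into March 2047.
Total: 20 + 31 + 30 + 31 + 30 + 31 + 31 + 28 + 31 + 30 + 31 + 30 + 31 + 31 + 30 + 31 + 30 + 31 + 31 + 28 + 12 = 609.

609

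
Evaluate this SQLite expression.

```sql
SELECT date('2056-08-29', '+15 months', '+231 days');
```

2058-07-18

Adding +15 months to 2056-08-29 gives 2057-11-29.
Applying '+231 days' to 2057-11-29: counting 231 days forward gives 2058-07-18.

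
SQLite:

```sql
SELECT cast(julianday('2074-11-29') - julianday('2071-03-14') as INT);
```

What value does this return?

17 days remain in March 2071 after the 14th (31 − 14).
Full months from April 2071 through October 2074 contribute their day counts.
Then 29 days into November 2074.
Total: 17 + 30 + 31 + 30 + 31 + 31 + 30 + 31 + 30 + 31 + 31 + 29 + 31 + 30 + 31 + 30 + 31 + 31 + 30 + 31 + 30 + 31 + 31 + 28 + 31 + 30 + 31 + 30 + 31 + 31 + 30 + 31 + 30 + 31 + 31 + 28 + 31 + 30 + 31 + 30 + 31 + 31 + 30 + 31 + 29 = 1356.

1356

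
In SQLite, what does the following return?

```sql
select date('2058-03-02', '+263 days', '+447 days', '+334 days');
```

Applying '+263 days' to 2058-03-02: counting 263 days forward gives 2058-11-20.
Applying '+447 days' to 2058-11-20: counting 447 days forward gives 2060-02-10.
Applying '+334 days' to 2060-02-10: counting 334 days forward gives 2061-01-09.

2061-01-09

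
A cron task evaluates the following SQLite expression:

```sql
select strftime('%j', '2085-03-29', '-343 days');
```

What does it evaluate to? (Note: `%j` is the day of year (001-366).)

111

First apply '-343 days': 2085-03-29 → 2084-04-20.
Day-of-year for 2084-04-20: days since 2084-01-01 inclusive = 111, zero-padded to 111.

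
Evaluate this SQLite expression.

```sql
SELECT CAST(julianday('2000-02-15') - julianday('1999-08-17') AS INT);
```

182

14 days remain in August 1999 after the 17th (31 − 17).
September 1999: 30 days.
October 1999: 31 days.
November 1999: 30 days.
December 1999: 31 days.
January 2000: 31 days.
Then 15 days into February 2000.
Total: 14 + 30 + 31 + 30 + 31 + 31 + 15 = 182.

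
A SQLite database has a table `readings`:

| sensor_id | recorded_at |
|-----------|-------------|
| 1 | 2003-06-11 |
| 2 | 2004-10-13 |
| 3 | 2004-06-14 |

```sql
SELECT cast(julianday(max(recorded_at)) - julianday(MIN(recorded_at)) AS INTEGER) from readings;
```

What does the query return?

MIN = 2003-06-11, MAX = 2004-10-13.
19 days remain in June 2003 after the 11th (30 − 11).
Full months from July 2003 through September 2004 contribute their day counts.
Then 13 days into October 2004.
Total: 19 + 31 + 31 + 30 + 31 + 30 + 31 + 31 + 29 + 31 + 30 + 31 + 30 + 31 + 31 + 30 + 13 = 490.

490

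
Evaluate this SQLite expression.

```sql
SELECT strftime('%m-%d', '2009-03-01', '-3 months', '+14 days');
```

First apply '-3 months', '+14 days': 2009-03-01 → 2008-12-15.
`%m-%d` extracts the month-day: 12-15.

12-15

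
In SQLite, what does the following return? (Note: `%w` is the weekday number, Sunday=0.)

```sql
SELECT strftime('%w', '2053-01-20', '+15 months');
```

1

First apply '+15 months': 2053-01-20 → 2054-04-20.
2054-04-20 is a Monday; with Sunday=0 that is 1.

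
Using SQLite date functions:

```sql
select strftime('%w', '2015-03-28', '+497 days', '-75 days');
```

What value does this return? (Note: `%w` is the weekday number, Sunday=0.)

1

First apply '+497 days', '-75 days': 2015-03-28 → 2016-05-23.
2016-05-23 is a Monday; with Sunday=0 that is 1.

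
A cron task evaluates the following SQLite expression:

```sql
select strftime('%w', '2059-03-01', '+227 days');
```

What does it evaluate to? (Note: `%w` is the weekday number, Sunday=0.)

First apply '+227 days': 2059-03-01 → 2059-10-14.
2059-10-14 is a Tuesday; with Sunday=0 that is 2.

2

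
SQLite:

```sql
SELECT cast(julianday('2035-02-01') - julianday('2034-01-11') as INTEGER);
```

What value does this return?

20 days remain in January 2034 after the 11th (31 − 11).
Full months from February 2034 through January 2035 contribute their day counts.
Then 1 day into February 2035.
Total: 20 + 28 + 31 + 30 + 31 + 30 + 31 + 31 + 30 + 31 + 30 + 31 + 31 + 1 = 386.

386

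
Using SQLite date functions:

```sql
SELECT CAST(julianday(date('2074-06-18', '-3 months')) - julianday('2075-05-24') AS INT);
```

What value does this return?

-432

Adding -3 months to 2074-06-18 gives 2074-03-18.
13 days remain in March 2074 after the 18th (31 − 18).
Full months from April 2074 through April 2075 contribute their day counts.
Then 24 days into May 2075.
Total: 13 + 30 + 31 + 30 + 31 + 31 + 30 + 31 + 30 + 31 + 31 + 28 + 31 + 30 + 24 = 432.
The subtraction is earlier − later, so the result is −432 → -432.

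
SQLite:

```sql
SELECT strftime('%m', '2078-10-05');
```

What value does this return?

10

`%m` extracts the 2-digit month (01-12): 10.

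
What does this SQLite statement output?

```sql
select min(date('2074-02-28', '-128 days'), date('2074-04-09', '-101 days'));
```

date('2074-02-28', '-128 days') → 2073-10-23.
date('2074-04-09', '-101 days') → 2073-12-29.
Earlier of the two is 2073-10-23.

2073-10-23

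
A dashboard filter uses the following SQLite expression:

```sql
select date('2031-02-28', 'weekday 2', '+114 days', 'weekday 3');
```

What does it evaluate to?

2031-07-02

`weekday 2` advances to the next Tuesday; 2031-02-28 is a Friday, so it moves forward to 2031-03-04.
Applying '+114 days' to 2031-03-04: counting 114 days forward gives 2031-06-26.
`weekday 3` advances to the next Wednesday; 2031-06-26 is a Thursday, so it moves forward to 2031-07-02.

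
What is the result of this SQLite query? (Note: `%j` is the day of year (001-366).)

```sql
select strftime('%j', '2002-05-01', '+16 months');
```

First apply '+16 months': 2002-05-01 → 2003-09-01.
Day-of-year for 2003-09-01: days since 2003-01-01 inclusive = 244, zero-padded to 244.

244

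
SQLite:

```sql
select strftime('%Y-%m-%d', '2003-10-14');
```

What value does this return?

`%Y-%m-%d` extracts the ISO date: 2003-10-14.

2003-10-14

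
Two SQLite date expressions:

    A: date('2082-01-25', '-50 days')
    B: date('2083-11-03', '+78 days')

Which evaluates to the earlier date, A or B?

A

A = 2081-12-06.
B = 2084-01-20.
A is earlier.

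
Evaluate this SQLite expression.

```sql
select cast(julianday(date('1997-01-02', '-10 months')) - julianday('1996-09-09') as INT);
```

-191

Adding -10 months to 1997-01-02 gives 1996-03-02.
29 days remain in March 1996 after the 2nd (31 − 2).
April 1996: 30 days.
May 1996: 31 days.
June 1996: 30 days.
July 1996: 31 days.
August 1996: 31 days.
Then 9 days into September 1996.
Total: 29 + 30 + 31 + 30 + 31 + 31 + 9 = 191.
The subtraction is earlier − later, so the result is −191 → -191.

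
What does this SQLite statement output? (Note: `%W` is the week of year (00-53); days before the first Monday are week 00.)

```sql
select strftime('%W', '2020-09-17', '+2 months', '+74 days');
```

04

First apply '+2 months', '+74 days': 2020-09-17 → 2021-01-30.
2021-01-30 is a Saturday. SQLite's %W counts Mondays since the year started; the result is 04.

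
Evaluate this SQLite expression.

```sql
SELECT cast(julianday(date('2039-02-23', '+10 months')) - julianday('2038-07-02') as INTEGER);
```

Adding +10 months to 2039-02-23 gives 2039-12-23.
29 days remain in July 2038 after the 2nd (31 − 2).
Full months from August 2038 through November 2039 contribute their day counts.
Then 23 days into December 2039.
Total: 29 + 31 + 30 + 31 + 30 + 31 + 31 + 28 + 31 + 30 + 31 + 30 + 31 + 31 + 30 + 31 + 30 + 23 = 539.

539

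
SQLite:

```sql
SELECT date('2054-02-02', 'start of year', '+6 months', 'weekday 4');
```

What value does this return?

2054-07-02

`start of year` rewinds 2054-02-02 to 2054-01-01.
Adding +6 months to 2054-01-01 gives 2054-07-01.
`weekday 4` advances to the next Thursday; 2054-07-01 is a Wednesday, so it moves forward to 2054-07-02.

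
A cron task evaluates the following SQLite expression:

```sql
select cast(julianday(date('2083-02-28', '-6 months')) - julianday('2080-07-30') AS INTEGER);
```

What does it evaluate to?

759

Adding -6 months to 2083-02-28 gives 2082-08-28.
1 day remains in July 2080 after the 30th (31 − 30).
Full months from August 2080 through July 2082 contribute their day counts.
Then 28 days into August 2082.
Total: 1 + 31 + 30 + 31 + 30 + 31 + 31 + 28 + 31 + 30 + 31 + 30 + 31 + 31 + 30 + 31 + 30 + 31 + 31 + 28 + 31 + 30 + 31 + 30 + 31 + 28 = 759.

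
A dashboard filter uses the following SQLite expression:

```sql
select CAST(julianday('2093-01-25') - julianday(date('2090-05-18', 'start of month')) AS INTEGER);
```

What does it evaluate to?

1000

`start of month` rewinds 2090-05-18 to 2090-05-01.
30 days remain in May 2090 after the 1st (31 − 1).
Full months from June 2090 through December 2092 contribute their day counts.
Then 25 days into January 2093.
Total: 30 + 30 + 31 + 31 + 30 + 31 + 30 + 31 + 31 + 28 + 31 + 30 + 31 + 30 + 31 + 31 + 30 + 31 + 30 + 31 + 31 + 29 + 31 + 30 + 31 + 30 + 31 + 31 + 30 + 31 + 30 + 31 + 25 = 1000.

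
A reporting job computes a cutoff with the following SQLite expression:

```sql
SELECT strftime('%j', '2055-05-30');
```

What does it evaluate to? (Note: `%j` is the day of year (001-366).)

Day-of-year for 2055-05-30: days since 2055-01-01 inclusive = 150, zero-padded to 150.

150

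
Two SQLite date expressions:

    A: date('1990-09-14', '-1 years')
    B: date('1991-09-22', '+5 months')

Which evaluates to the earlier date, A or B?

A

A = 1989-09-14.
B = 1992-02-22.
A is earlier.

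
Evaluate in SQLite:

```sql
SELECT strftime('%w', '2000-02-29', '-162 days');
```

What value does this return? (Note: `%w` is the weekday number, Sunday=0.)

First apply '-162 days': 2000-02-29 → 1999-09-20.
1999-09-20 is a Monday; with Sunday=0 that is 1.

1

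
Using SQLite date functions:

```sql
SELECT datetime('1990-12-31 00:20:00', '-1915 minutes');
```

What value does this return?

1990-12-29 16:25:00

1915 minutes = 31h 55m; -1915 minutes from 1990-12-31 00:20:00 is 1990-12-29 16:25:00 (crosses midnight).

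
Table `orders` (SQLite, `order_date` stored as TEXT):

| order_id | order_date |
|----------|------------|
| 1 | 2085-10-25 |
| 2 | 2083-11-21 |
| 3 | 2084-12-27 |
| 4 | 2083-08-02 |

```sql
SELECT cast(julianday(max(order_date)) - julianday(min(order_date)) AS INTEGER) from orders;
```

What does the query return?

815

MIN = 2083-08-02, MAX = 2085-10-25.
29 days remain in August 2083 after the 2nd (31 − 2).
Full months from September 2083 through September 2085 contribute their day counts.
Then 25 days into October 2085.
Total: 29 + 30 + 31 + 30 + 31 + 31 + 29 + 31 + 30 + 31 + 30 + 31 + 31 + 30 + 31 + 30 + 31 + 31 + 28 + 31 + 30 + 31 + 30 + 31 + 31 + 30 + 25 = 815.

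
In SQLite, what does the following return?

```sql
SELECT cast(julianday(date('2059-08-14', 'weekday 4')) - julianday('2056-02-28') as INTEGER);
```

`weekday 4` advances to the next Thursday; 2059-08-14 is already a Thursday, so it stays at 2059-08-14.
1 day remains in February 2056 after the 28th (29 − 28).
Full months from March 2056 through July 2059 contribute their day counts.
Then 14 days into August 2059.
Total: 1 + 31 + 30 + 31 + 30 + 31 + 31 + 30 + 31 + 30 + 31 + 31 + 28 + 31 + 30 + 31 + 30 + 31 + 31 + 30 + 31 + 30 + 31 + 31 + 28 + 31 + 30 + 31 + 30 + 31 + 31 + 30 + 31 + 30 + 31 + 31 + 28 + 31 + 30 + 31 + 30 + 31 + 14 = 1263.

1263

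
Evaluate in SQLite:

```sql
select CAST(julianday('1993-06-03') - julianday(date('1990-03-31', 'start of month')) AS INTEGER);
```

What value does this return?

`start of month` rewinds 1990-03-31 to 1990-03-01.
30 days remain in March 1990 after the 1st (31 − 1).
Full months from April 1990 through May 1993 contribute their day counts.
Then 3 days into June 1993.
Total: 30 + 30 + 31 + 30 + 31 + 31 + 30 + 31 + 30 + 31 + 31 + 28 + 31 + 30 + 31 + 30 + 31 + 31 + 30 + 31 + 30 + 31 + 31 + 29 + 31 + 30 + 31 + 30 + 31 + 31 + 30 + 31 + 30 + 31 + 31 + 28 + 31 + 30 + 31 + 3 = 1190.

1190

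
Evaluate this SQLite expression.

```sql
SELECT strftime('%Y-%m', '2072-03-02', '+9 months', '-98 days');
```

2072-08

First apply '+9 months', '-98 days': 2072-03-02 → 2072-08-26.
`%Y-%m` extracts the year-month: 2072-08.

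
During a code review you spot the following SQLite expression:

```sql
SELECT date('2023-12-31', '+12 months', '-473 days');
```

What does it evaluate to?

2023-09-15

Adding +12 months to 2023-12-31 gives 2024-12-31.
Applying '-473 days' to 2024-12-31: counting 473 days back gives 2023-09-15.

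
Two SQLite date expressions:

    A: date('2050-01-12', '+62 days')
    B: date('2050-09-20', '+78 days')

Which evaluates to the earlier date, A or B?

A = 2050-03-15.
B = 2050-12-07.
A is earlier.

A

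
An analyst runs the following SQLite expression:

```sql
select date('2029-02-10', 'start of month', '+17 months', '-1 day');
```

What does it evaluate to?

`start of month` rewinds 2029-02-10 to 2029-02-01.
Adding +17 months to 2029-02-01 gives 2030-07-01.
Going back 1 day from 2030-07-01 reaches 2030-06-30 (last day of June, 30 days).

2030-06-30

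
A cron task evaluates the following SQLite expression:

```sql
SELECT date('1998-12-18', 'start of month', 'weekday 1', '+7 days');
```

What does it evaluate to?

`start of month` rewinds 1998-12-18 to 1998-12-01.
`weekday 1` advances to the next Monday; 1998-12-01 is a Tuesday, so it moves forward to 1998-12-07.
Advancing 7 more days within December lands on 1998-12-14.

1998-12-14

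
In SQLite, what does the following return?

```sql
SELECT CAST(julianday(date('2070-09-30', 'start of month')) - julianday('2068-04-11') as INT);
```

`start of month` rewinds 2070-09-30 to 2070-09-01.
19 days remain in April 2068 after the 11th (30 − 11).
Full months from May 2068 through August 2070 contribute their day counts.
Then 1 day into September 2070.
Total: 19 + 31 + 30 + 31 + 31 + 30 + 31 + 30 + 31 + 31 + 28 + 31 + 30 + 31 + 30 + 31 + 31 + 30 + 31 + 30 + 31 + 31 + 28 + 31 + 30 + 31 + 30 + 31 + 31 + 1 = 873.

873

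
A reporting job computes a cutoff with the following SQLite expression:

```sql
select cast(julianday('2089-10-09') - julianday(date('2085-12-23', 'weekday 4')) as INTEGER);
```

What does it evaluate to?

1382

`weekday 4` advances to the next Thursday; 2085-12-23 is a Sunday, so it moves forward to 2085-12-27.
4 days remain in December 2085 after the 27th (31 − 27).
Full months from January 2086 through September 2089 contribute their day counts.
Then 9 days into October 2089.
Total: 4 + 31 + 28 + 31 + 30 + 31 + 30 + 31 + 31 + 30 + 31 + 30 + 31 + 31 + 28 + 31 + 30 + 31 + 30 + 31 + 31 + 30 + 31 + 30 + 31 + 31 + 29 + 31 + 30 + 31 + 30 + 31 + 31 + 30 + 31 + 30 + 31 + 31 + 28 + 31 + 30 + 31 + 30 + 31 + 31 + 30 + 9 = 1382.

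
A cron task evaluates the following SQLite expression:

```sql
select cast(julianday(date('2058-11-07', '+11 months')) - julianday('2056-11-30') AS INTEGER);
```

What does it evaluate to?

1041

Adding +11 months to 2058-11-07 gives 2059-10-07.
0 days remain in November 2056 after the 30th (30 − 30).
Full months from December 2056 through September 2059 contribute their day counts.
Then 7 days into October 2059.
Total: 0 + 31 + 31 + 28 + 31 + 30 + 31 + 30 + 31 + 31 + 30 + 31 + 30 + 31 + 31 + 28 + 31 + 30 + 31 + 30 + 31 + 31 + 30 + 31 + 30 + 31 + 31 + 28 + 31 + 30 + 31 + 30 + 31 + 31 + 30 + 7 = 1041.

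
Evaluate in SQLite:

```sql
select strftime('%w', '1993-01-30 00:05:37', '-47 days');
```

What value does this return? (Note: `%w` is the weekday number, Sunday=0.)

First apply '-47 days': 1993-01-30 00:05:37 → 1992-12-14 00:05:37.
1992-12-14 is a Monday; with Sunday=0 that is 1.

1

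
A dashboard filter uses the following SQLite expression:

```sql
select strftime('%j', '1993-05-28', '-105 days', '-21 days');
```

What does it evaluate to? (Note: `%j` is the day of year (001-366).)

First apply '-105 days', '-21 days': 1993-05-28 → 1993-01-22.
Day-of-year for 1993-01-22: days since 1993-01-01 inclusive = 22, zero-padded to 022.

022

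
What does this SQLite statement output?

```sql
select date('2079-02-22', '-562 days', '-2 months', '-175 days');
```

Applying '-562 days' to 2079-02-22: counting 562 days back gives 2077-08-09.
Adding -2 months to 2077-08-09 gives 2077-06-09.
Applying '-175 days' to 2077-06-09: counting 175 days back gives 2076-12-16.

2076-12-16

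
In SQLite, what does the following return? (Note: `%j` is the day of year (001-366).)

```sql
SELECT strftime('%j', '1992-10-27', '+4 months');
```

058

First apply '+4 months': 1992-10-27 → 1993-02-27.
Day-of-year for 1993-02-27: days since 1993-01-01 inclusive = 58, zero-padded to 058.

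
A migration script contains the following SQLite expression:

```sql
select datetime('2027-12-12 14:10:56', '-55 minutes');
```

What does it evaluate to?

2027-12-12 13:15:56

-55 minutes from 2027-12-12 14:10:56 is 2027-12-12 13:15:56.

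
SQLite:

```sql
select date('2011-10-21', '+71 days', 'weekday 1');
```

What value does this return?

2012-01-02

Applying '+71 days' to 2011-10-21: counting 71 days forward gives 2011-12-31.
`weekday 1` advances to the next Monday; 2011-12-31 is a Saturday, so it moves forward to 2012-01-02.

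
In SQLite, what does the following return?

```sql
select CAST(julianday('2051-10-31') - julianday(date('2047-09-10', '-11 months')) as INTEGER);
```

1847

Adding -11 months to 2047-09-10 gives 2046-10-10.
21 days remain in October 2046 after the 10th (31 − 10).
Full months from November 2046 through September 2051 contribute their day counts.
Then 31 days into October 2051.
Total: 21 + 30 + 31 + 31 + 28 + 31 + 30 + 31 + 30 + 31 + 31 + 30 + 31 + 30 + 31 + 31 + 29 + 31 + 30 + 31 + 30 + 31 + 31 + 30 + 31 + 30 + 31 + 31 + 28 + 31 + 30 + 31 + 30 + 31 + 31 + 30 + 31 + 30 + 31 + 31 + 28 + 31 + 30 + 31 + 30 + 31 + 31 + 30 + 31 + 30 + 31 + 31 + 28 + 31 + 30 + 31 + 30 + 31 + 31 + 30 + 31 = 1847.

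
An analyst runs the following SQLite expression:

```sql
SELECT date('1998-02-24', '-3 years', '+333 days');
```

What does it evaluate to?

1996-01-23

Adding -3 years to 1998-02-24 gives 1995-02-24.
Applying '+333 days' to 1995-02-24: counting 333 days forward gives 1996-01-23.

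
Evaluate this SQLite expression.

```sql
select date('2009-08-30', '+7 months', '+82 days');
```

Adding +7 months to 2009-08-30 gives 2010-03-30.
Applying '+82 days' to 2010-03-30: counting 82 days forward gives 2010-06-20.

2010-06-20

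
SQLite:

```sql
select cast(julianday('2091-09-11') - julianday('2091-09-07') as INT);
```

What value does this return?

Both dates are in September 2091: 11 − 7 = 4.

4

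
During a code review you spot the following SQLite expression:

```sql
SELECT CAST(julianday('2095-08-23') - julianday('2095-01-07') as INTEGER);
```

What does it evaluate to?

228

24 days remain in January 2095 after the 7th (31 − 7).
Full months from February 2095 through July 2095 contribute their day counts.
Then 23 days into August 2095.
Total: 24 + 28 + 31 + 30 + 31 + 30 + 31 + 23 = 228.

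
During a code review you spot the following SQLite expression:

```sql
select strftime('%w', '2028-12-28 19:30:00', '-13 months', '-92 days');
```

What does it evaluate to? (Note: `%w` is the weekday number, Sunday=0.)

6

First apply '-13 months', '-92 days': 2028-12-28 19:30:00 → 2027-08-28 19:30:00.
2027-08-28 is a Saturday; with Sunday=0 that is 6.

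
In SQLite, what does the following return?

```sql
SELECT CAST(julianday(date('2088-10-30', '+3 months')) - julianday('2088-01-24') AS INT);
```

372

Adding +3 months to 2088-10-30 gives 2089-01-30.
7 days remain in January 2088 after the 24th (31 − 24).
Full months from February 2088 through December 2088 contribute their day counts.
Then 30 days into January 2089.
Total: 7 + 29 + 31 + 30 + 31 + 30 + 31 + 31 + 30 + 31 + 30 + 31 + 30 = 372.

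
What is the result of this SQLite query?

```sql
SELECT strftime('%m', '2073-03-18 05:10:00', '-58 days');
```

First apply '-58 days': 2073-03-18 05:10:00 → 2073-01-19 05:10:00.
`%m` extracts the 2-digit month (01-12): 01.

01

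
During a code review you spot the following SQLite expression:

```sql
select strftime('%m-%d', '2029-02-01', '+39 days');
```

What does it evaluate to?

03-12

First apply '+39 days': 2029-02-01 → 2029-03-12.
`%m-%d` extracts the month-day: 03-12.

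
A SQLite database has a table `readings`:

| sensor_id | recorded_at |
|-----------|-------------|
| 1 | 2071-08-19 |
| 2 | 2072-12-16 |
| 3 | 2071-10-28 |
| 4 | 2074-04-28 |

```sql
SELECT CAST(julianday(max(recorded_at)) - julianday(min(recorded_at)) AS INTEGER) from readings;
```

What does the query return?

MIN = 2071-08-19, MAX = 2074-04-28.
12 days remain in August 2071 after the 19th (31 − 19).
Full months from September 2071 through March 2074 contribute their day counts.
Then 28 days into April 2074.
Total: 12 + 30 + 31 + 30 + 31 + 31 + 29 + 31 + 30 + 31 + 30 + 31 + 31 + 30 + 31 + 30 + 31 + 31 + 28 + 31 + 30 + 31 + 30 + 31 + 31 + 30 + 31 + 30 + 31 + 31 + 28 + 31 + 28 = 983.

983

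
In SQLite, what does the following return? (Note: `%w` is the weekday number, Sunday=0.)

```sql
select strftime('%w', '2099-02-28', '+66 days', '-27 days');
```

First apply '+66 days', '-27 days': 2099-02-28 → 2099-04-08.
2099-04-08 is a Wednesday; with Sunday=0 that is 3.

3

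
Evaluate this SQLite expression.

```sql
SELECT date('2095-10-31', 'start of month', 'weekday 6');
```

2095-10-01

`start of month` rewinds 2095-10-31 to 2095-10-01.
`weekday 6` advances to the next Saturday; 2095-10-01 is already a Saturday, so it stays at 2095-10-01.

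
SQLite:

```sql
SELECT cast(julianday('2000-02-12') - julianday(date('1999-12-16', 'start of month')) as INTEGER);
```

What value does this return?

73

`start of month` rewinds 1999-12-16 to 1999-12-01.
30 days remain in December 1999 after the 1st (31 − 1).
January 2000: 31 days.
Then 12 days into February 2000.
Total: 30 + 31 + 12 = 73.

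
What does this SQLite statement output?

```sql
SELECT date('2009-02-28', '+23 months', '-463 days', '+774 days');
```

Adding +23 months to 2009-02-28 gives 2011-01-28.
Applying '-463 days' to 2011-01-28: counting 463 days back gives 2009-10-22.
Applying '+774 days' to 2009-10-22: counting 774 days forward gives 2011-12-05.

2011-12-05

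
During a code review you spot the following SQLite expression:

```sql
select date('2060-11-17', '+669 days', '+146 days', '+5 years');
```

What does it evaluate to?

Applying '+669 days' to 2060-11-17: counting 669 days forward gives 2062-09-17.
Applying '+146 days' to 2062-09-17: counting 146 days forward gives 2063-02-10.
Adding +5 years to 2063-02-10 gives 2068-02-10.

2068-02-10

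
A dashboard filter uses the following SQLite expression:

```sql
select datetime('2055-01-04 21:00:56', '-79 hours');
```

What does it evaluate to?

-79 hours from 2055-01-04 21:00:56 is 2055-01-01 14:00:56 (crosses midnight).

2055-01-01 14:00:56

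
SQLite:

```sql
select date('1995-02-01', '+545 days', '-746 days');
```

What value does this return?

1994-07-15

Applying '+545 days' to 1995-02-01: counting 545 days forward gives 1996-07-30.
Applying '-746 days' to 1996-07-30: counting 746 days back gives 1994-07-15.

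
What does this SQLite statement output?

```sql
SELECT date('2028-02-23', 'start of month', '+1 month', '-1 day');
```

2028-02-29

`start of month` rewinds 2028-02-23 to 2028-02-01.
Adding +1 month to 2028-02-01 gives 2028-03-01.
Going back 1 day from 2028-03-01 reaches 2028-02-29 (last day of February, 29 days).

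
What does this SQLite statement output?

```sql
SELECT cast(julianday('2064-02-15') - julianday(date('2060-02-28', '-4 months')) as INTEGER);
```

1571

Adding -4 months to 2060-02-28 gives 2059-10-28.
3 days remain in October 2059 after the 28th (31 − 28).
Full months from November 2059 through January 2064 contribute their day counts.
Then 15 days into February 2064.
Total: 3 + 30 + 31 + 31 + 29 + 31 + 30 + 31 + 30 + 31 + 31 + 30 + 31 + 30 + 31 + 31 + 28 + 31 + 30 + 31 + 30 + 31 + 31 + 30 + 31 + 30 + 31 + 31 + 28 + 31 + 30 + 31 + 30 + 31 + 31 + 30 + 31 + 30 + 31 + 31 + 28 + 31 + 30 + 31 + 30 + 31 + 31 + 30 + 31 + 30 + 31 + 31 + 15 = 1571.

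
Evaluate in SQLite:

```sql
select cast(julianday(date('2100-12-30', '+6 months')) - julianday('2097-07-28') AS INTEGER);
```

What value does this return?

Adding +6 months to 2100-12-30 gives 2101-06-30.
3 days remain in July 2097 after the 28th (31 − 28).
Full months from August 2097 through May 2101 contribute their day counts.
Then 30 days into June 2101.
Total: 3 + 31 + 30 + 31 + 30 + 31 + 31 + 28 + 31 + 30 + 31 + 30 + 31 + 31 + 30 + 31 + 30 + 31 + 31 + 28 + 31 + 30 + 31 + 30 + 31 + 31 + 30 + 31 + 30 + 31 + 31 + 28 + 31 + 30 + 31 + 30 + 31 + 31 + 30 + 31 + 30 + 31 + 31 + 28 + 31 + 30 + 31 + 30 = 1432.

1432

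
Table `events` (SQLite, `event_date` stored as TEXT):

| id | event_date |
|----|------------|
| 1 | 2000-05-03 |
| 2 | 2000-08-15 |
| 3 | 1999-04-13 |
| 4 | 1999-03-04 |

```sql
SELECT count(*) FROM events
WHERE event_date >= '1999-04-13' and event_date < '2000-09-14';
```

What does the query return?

3

Rows in [1999-04-13, 2000-09-14): 2000-05-03, 2000-08-15, 1999-04-13 → 3 rows.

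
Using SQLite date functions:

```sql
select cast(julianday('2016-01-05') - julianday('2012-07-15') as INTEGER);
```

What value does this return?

16 days remain in July 2012 after the 15th (31 − 15).
Full months from August 2012 through December 2015 contribute their day counts.
Then 5 days into January 2016.
Total: 16 + 31 + 30 + 31 + 30 + 31 + 31 + 28 + 31 + 30 + 31 + 30 + 31 + 31 + 30 + 31 + 30 + 31 + 31 + 28 + 31 + 30 + 31 + 30 + 31 + 31 + 30 + 31 + 30 + 31 + 31 + 28 + 31 + 30 + 31 + 30 + 31 + 31 + 30 + 31 + 30 + 31 + 5 = 1269.

1269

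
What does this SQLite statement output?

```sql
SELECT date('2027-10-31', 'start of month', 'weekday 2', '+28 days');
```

`start of month` rewinds 2027-10-31 to 2027-10-01.
`weekday 2` advances to the next Tuesday; 2027-10-01 is a Friday, so it moves forward to 2027-10-05.
October 2027 has 31 days; 26 remain after the 5th, so 27 days reach 2027-11-01.
Advancing 1 more day within November lands on 2027-11-02.

2027-11-02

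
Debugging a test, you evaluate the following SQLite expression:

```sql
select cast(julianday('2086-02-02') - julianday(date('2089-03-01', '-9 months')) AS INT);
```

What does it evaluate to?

Adding -9 months to 2089-03-01 gives 2088-06-01.
26 days remain in February 2086 after the 2nd (28 − 2).
Full months from March 2086 through May 2088 contribute their day counts.
Then 1 day into June 2088.
Total: 26 + 31 + 30 + 31 + 30 + 31 + 31 + 30 + 31 + 30 + 31 + 31 + 28 + 31 + 30 + 31 + 30 + 31 + 31 + 30 + 31 + 30 + 31 + 31 + 29 + 31 + 30 + 31 + 1 = 850.
The subtraction is earlier − later, so the result is −850 → -850.

-850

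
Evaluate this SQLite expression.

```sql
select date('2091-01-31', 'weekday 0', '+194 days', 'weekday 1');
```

2091-08-20

`weekday 0` advances to the next Sunday; 2091-01-31 is a Wednesday, so it moves forward to 2091-02-04.
Applying '+194 days' to 2091-02-04: counting 194 days forward gives 2091-08-17.
`weekday 1` advances to the next Monday; 2091-08-17 is a Friday, so it moves forward to 2091-08-20.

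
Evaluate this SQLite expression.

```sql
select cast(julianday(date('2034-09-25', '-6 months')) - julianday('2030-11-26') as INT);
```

Adding -6 months to 2034-09-25 gives 2034-03-25.
4 days remain in November 2030 after the 26th (30 − 26).
Full months from December 2030 through February 2034 contribute their day counts.
Then 25 days into March 2034.
Total: 4 + 31 + 31 + 28 + 31 + 30 + 31 + 30 + 31 + 31 + 30 + 31 + 30 + 31 + 31 + 29 + 31 + 30 + 31 + 30 + 31 + 31 + 30 + 31 + 30 + 31 + 31 + 28 + 31 + 30 + 31 + 30 + 31 + 31 + 30 + 31 + 30 + 31 + 31 + 28 + 25 = 1215.

1215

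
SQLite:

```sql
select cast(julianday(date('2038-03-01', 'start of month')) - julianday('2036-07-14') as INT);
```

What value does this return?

595

`start of month` rewinds 2038-03-01 to 2038-03-01.
17 days remain in July 2036 after the 14th (31 − 14).
Full months from August 2036 through February 2038 contribute their day counts.
Then 1 day into March 2038.
Total: 17 + 31 + 30 + 31 + 30 + 31 + 31 + 28 + 31 + 30 + 31 + 30 + 31 + 31 + 30 + 31 + 30 + 31 + 31 + 28 + 1 = 595.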